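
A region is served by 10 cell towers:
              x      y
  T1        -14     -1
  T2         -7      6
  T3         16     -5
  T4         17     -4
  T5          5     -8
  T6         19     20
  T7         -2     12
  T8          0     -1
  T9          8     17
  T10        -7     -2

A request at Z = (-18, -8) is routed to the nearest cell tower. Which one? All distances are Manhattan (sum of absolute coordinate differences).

T1

d(Z,T1) = 4 + 7 = 11
d(Z,T2) = 11 + 14 = 25
d(Z,T3) = 34 + 3 = 37
d(Z,T4) = 35 + 4 = 39
d(Z,T5) = 23 + 0 = 23
d(Z,T6) = 37 + 28 = 65
d(Z,T7) = 16 + 20 = 36
d(Z,T8) = 18 + 7 = 25
d(Z,T9) = 26 + 25 = 51
d(Z, T10) = 11 + 6 = 17
The smallest is to T1, so Z lies in the Voronoi region of T1.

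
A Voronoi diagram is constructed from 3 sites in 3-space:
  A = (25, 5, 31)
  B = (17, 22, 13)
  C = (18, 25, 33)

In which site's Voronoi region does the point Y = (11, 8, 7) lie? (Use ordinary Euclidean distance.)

B

Compare squared distances (the ordering matches that of the actual distances):
|YA|² = (11−25)² + (8−5)² + (7−31)² = 196 + 9 + 576 = 781
|YB|² = (11−17)² + (8−22)² + (7−13)² = 36 + 196 + 36 = 268
|YC|² = (11−18)² + (8−25)² + (7−33)² = 49 + 289 + 676 = 1014
Minimum is at B.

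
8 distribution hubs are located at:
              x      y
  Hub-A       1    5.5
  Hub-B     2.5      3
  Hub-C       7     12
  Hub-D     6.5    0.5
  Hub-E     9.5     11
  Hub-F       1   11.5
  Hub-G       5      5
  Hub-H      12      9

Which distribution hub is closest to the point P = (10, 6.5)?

Hub-H

Compare squared distances (the ordering matches that of the actual distances):
d²(P, Hub-A) = (10−1)² + (6.5−5.5)² = 81 + 1 = 82
d²(P, Hub-B) = (10−2.5)² + (6.5−3)² = 56.25 + 12.25 = 68.5
d²(P, Hub-C) = (10−7)² + (6.5−12)² = 9 + 30.25 = 39.25
d²(P, Hub-D) = (10−6.5)² + (6.5−0.5)² = 12.25 + 36 = 48.25
d²(P, Hub-E) = (10−9.5)² + (6.5−11)² = 0.25 + 20.25 = 20.5
d²(P, Hub-F) = (10−1)² + (6.5−11.5)² = 81 + 25 = 106
d²(P, Hub-G) = (10−5)² + (6.5−5)² = 25 + 2.25 = 27.25
d²(P, Hub-H) = (10−12)² + (6.5−9)² = 4 + 6.25 = 10.25
The smallest is to Hub-H, so P lies in the Voronoi region of Hub-H.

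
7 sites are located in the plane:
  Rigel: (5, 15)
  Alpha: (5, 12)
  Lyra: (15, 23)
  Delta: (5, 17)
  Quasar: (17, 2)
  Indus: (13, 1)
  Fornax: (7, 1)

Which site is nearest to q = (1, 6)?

Squared Euclidean distances:
d²(q, Rigel) = (1−5)² + (6−15)² = 16 + 81 = 97
d²(q, Alpha) = (1−5)² + (6−12)² = 16 + 36 = 52
d²(q, Lyra) = (1−15)² + (6−23)² = 196 + 289 = 485
d²(q, Delta) = (1−5)² + (6−17)² = 16 + 121 = 137
d²(q, Quasar) = (1−17)² + (6−2)² = 256 + 16 = 272
d²(q, Indus) = (1−13)² + (6−1)² = 144 + 25 = 169
d²(q, Fornax) = (1−7)² + (6−1)² = 36 + 25 = 61
The smallest is to Alpha, so q lies in the Voronoi region of Alpha.

Alpha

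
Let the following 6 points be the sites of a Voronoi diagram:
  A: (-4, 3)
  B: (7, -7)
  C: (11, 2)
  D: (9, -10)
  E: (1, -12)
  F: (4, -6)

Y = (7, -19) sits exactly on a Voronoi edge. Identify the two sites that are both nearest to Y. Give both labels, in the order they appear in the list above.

Squared distances from Y to each site:
|YA|² = (7−(-4))² + (-19−3)² = 121 + 484 = 605
|YB|² = (7−7)² + (-19−(-7))² = 0 + 144 = 144
|YC|² = (7−11)² + (-19−2)² = 16 + 441 = 457
|YD|² = (7−9)² + (-19−(-10))² = 4 + 81 = 85
|YE|² = (7−1)² + (-19−(-12))² = 36 + 49 = 85
|YF|² = (7−4)² + (-19−(-6))² = 9 + 169 = 178
Y is equidistant from D and E (both at squared distance 85), and every other site is strictly farther — so Y lies on the D–E Voronoi edge.

D and E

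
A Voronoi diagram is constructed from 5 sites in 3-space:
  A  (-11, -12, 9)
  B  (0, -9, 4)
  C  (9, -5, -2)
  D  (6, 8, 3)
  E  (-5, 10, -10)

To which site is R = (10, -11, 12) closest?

Compare squared distances (the ordering matches that of the actual distances):
|RA|² = (10−(-11))² + (-11−(-12))² + (12−9)² = 441 + 1 + 9 = 451
|RB|² = (10−0)² + (-11−(-9))² + (12−4)² = 100 + 4 + 64 = 168
|RC|² = (10−9)² + (-11−(-5))² + (12−(-2))² = 1 + 36 + 196 = 233
|RD|² = (10−6)² + (-11−8)² + (12−3)² = 16 + 361 + 81 = 458
|RE|² = (10−(-5))² + (-11−10)² + (12−(-10))² = 225 + 441 + 484 = 1150
Minimum is at B.

B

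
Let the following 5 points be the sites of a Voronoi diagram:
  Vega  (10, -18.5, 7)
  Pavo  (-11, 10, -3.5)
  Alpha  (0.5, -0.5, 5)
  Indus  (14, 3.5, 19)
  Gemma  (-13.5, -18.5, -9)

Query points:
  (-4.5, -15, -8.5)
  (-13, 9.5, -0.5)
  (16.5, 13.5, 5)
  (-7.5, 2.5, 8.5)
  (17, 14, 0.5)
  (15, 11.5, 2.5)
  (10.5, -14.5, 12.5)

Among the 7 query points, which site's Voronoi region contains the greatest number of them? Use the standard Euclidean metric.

(-4.5, -15, -8.5) — d² to each: Vega:462.75, Pavo:692.25, Alpha:417.5, Indus:1440.75, Gemma:93.5 → nearest is Gemma
(-13, 9.5, -0.5) — d² to each: Vega:1369.25, Pavo:13.25, Alpha:312.5, Indus:1145.25, Gemma:856.5 → nearest is Pavo
(16.5, 13.5, 5) — d² to each: Vega:1070.25, Pavo:840.75, Alpha:452, Indus:302.25, Gemma:2120 → nearest is Indus
(-7.5, 2.5, 8.5) — d² to each: Vega:749.5, Pavo:212.5, Alpha:85.25, Indus:573.5, Gemma:783.25 → nearest is Alpha
(17, 14, 0.5) — d² to each: Vega:1147.5, Pavo:816, Alpha:502.75, Indus:461.5, Gemma:2076.75 → nearest is Indus
(15, 11.5, 2.5) — d² to each: Vega:945.25, Pavo:714.25, Alpha:360.5, Indus:337.25, Gemma:1844.5 → nearest is Indus
(10.5, -14.5, 12.5) — d² to each: Vega:46.5, Pavo:1318.5, Alpha:352.25, Indus:378.5, Gemma:1054.25 → nearest is Vega
Tally — Vega:1, Pavo:1, Alpha:1, Indus:3, Gemma:1. Indus captures the most (3).

Indus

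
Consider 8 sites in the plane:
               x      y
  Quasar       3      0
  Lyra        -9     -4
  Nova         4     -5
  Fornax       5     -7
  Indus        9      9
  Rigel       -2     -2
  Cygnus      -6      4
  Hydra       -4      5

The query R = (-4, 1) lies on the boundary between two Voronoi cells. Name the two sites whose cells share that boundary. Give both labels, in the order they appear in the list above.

Squared distances from R to each site:
d²(R, Quasar) = (-4−3)² + (1−0)² = 49 + 1 = 50
d²(R, Lyra) = (-4−(-9))² + (1−(-4))² = 25 + 25 = 50
d²(R, Nova) = (-4−4)² + (1−(-5))² = 64 + 36 = 100
d²(R, Fornax) = (-4−5)² + (1−(-7))² = 81 + 64 = 145
d²(R, Indus) = (-4−9)² + (1−9)² = 169 + 64 = 233
d²(R, Rigel) = (-4−(-2))² + (1−(-2))² = 4 + 9 = 13
d²(R, Cygnus) = (-4−(-6))² + (1−4)² = 4 + 9 = 13
d²(R, Hydra) = (-4−(-4))² + (1−5)² = 0 + 16 = 16
R is equidistant from Rigel and Cygnus (both at squared distance 13), and every other site is strictly farther — so R lies on the Rigel–Cygnus Voronoi edge.

Rigel and Cygnus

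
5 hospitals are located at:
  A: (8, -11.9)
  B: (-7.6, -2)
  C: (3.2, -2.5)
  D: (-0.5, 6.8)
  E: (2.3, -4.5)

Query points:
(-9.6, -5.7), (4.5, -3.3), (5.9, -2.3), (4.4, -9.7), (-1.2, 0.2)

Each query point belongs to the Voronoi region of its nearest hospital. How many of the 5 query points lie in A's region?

(-9.6, -5.7) — d² to each: A:348.2, B:17.69, C:174.08, D:239.06, E:143.05 → nearest is B
(4.5, -3.3) — d² to each: A:86.21, B:148.1, C:2.33, D:127.01, E:6.28 → nearest is C
(5.9, -2.3) — d² to each: A:96.57, B:182.34, C:7.33, D:123.77, E:17.8 → nearest is C
(4.4, -9.7) — d² to each: A:17.8, B:203.29, C:53.28, D:296.26, E:31.45 → nearest is A
(-1.2, 0.2) — d² to each: A:231.05, B:45.8, C:26.65, D:44.05, E:34.34 → nearest is C
1 of the 5 points has A as nearest.

1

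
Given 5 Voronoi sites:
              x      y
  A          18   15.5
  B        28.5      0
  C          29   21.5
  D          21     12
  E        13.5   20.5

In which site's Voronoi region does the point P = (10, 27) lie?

Since √ is increasing, it suffices to compare squared distances:
|PA|² = (10−18)² + (27−15.5)² = 64 + 132.25 = 196.25
|PB|² = (10−28.5)² + (27−0)² = 342.25 + 729 = 1071.25
|PC|² = (10−29)² + (27−21.5)² = 361 + 30.25 = 391.25
|PD|² = (10−21)² + (27−12)² = 121 + 225 = 346
|PE|² = (10−13.5)² + (27−20.5)² = 12.25 + 42.25 = 54.5
Minimum is at E.

E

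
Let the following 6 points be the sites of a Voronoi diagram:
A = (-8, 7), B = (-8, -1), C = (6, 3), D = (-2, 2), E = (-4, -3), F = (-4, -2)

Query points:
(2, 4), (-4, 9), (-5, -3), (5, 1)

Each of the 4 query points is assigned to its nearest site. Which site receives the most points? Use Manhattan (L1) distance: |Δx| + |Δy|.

C

(2, 4) — d to each: A:13, B:15, C:5, D:6, E:13, F:12 → nearest is C
(-4, 9) — d to each: A:6, B:14, C:16, D:9, E:12, F:11 → nearest is A
(-5, -3) — d to each: A:13, B:5, C:17, D:8, E:1, F:2 → nearest is E
(5, 1) — d to each: A:19, B:15, C:3, D:8, E:13, F:12 → nearest is C
Tally — A:1, C:2, E:1. C captures the most (2).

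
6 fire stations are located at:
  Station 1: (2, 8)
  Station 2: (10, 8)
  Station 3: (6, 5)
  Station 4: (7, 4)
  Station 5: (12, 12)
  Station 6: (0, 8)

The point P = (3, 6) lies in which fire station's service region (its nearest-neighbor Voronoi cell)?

Station 1

Since √ is increasing, it suffices to compare squared distances:
d²(P, Station 1) = (3−2)² + (6−8)² = 1 + 4 = 5
d²(P, Station 2) = (3−10)² + (6−8)² = 49 + 4 = 53
d²(P, Station 3) = (3−6)² + (6−5)² = 9 + 1 = 10
d²(P, Station 4) = (3−7)² + (6−4)² = 16 + 4 = 20
d²(P, Station 5) = (3−12)² + (6−12)² = 81 + 36 = 117
d²(P, Station 6) = (3−0)² + (6−8)² = 9 + 4 = 13
The smallest is to Station 1, so P lies in the Voronoi region of Station 1.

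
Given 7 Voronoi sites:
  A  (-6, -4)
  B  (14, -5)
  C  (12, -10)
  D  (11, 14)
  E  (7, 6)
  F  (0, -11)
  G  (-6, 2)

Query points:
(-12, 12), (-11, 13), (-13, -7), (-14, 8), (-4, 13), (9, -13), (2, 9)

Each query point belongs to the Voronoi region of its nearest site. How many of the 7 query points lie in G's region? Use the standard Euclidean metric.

4

(-12, 12) — d² to each: A:292, B:965, C:1060, D:533, E:397, F:673, G:136 → nearest is G
(-11, 13) — d² to each: A:314, B:949, C:1058, D:485, E:373, F:697, G:146 → nearest is G
(-13, -7) — d² to each: A:58, B:733, C:634, D:1017, E:569, F:185, G:130 → nearest is A
(-14, 8) — d² to each: A:208, B:953, C:1000, D:661, E:445, F:557, G:100 → nearest is G
(-4, 13) — d² to each: A:293, B:648, C:785, D:226, E:170, F:592, G:125 → nearest is G
(9, -13) — d² to each: A:306, B:89, C:18, D:733, E:365, F:85, G:450 → nearest is C
(2, 9) — d² to each: A:233, B:340, C:461, D:106, E:34, F:404, G:113 → nearest is E
4 of the 7 points have G as nearest.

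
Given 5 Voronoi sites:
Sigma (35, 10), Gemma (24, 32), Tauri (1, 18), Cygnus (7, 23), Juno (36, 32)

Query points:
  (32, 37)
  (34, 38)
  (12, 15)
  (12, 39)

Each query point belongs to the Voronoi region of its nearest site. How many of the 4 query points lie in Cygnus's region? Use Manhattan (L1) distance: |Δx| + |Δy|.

1

(32, 37) — d to each: Sigma:30, Gemma:13, Tauri:50, Cygnus:39, Juno:9 → nearest is Juno
(34, 38) — d to each: Sigma:29, Gemma:16, Tauri:53, Cygnus:42, Juno:8 → nearest is Juno
(12, 15) — d to each: Sigma:28, Gemma:29, Tauri:14, Cygnus:13, Juno:41 → nearest is Cygnus
(12, 39) — d to each: Sigma:52, Gemma:19, Tauri:32, Cygnus:21, Juno:31 → nearest is Gemma
1 of the 4 points has Cygnus as nearest.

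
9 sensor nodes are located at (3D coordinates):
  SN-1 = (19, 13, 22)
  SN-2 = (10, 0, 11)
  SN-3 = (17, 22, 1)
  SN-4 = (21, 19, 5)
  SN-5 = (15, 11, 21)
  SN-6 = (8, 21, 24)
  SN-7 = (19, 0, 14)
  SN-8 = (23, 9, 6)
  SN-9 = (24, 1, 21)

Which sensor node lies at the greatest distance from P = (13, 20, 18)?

Squared Euclidean distances:
d²(P, SN-1) = 36 + 49 + 16 = 101
d²(P, SN-2) = 9 + 400 + 49 = 458
d²(P, SN-3) = 16 + 4 + 289 = 309
d²(P, SN-4) = 64 + 1 + 169 = 234
d²(P, SN-5) = 4 + 81 + 9 = 94
d²(P, SN-6) = 25 + 1 + 36 = 62
d²(P, SN-7) = 36 + 400 + 16 = 452
d²(P, SN-8) = 100 + 121 + 144 = 365
d²(P, SN-9) = 121 + 361 + 9 = 491
The largest is to SN-9.

SN-9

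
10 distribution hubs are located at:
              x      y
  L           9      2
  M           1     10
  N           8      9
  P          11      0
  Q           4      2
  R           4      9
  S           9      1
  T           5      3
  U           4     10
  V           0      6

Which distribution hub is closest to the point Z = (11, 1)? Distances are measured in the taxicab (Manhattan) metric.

P

d(Z,L) = 2 + 1 = 3
d(Z,M) = 10 + 9 = 19
d(Z,N) = 3 + 8 = 11
d(Z,P) = 0 + 1 = 1
d(Z,Q) = 7 + 1 = 8
d(Z,R) = 7 + 8 = 15
d(Z,S) = 2 + 0 = 2
d(Z,T) = 6 + 2 = 8
d(Z,U) = 7 + 9 = 16
d(Z,V) = 11 + 5 = 16
Minimum is at P.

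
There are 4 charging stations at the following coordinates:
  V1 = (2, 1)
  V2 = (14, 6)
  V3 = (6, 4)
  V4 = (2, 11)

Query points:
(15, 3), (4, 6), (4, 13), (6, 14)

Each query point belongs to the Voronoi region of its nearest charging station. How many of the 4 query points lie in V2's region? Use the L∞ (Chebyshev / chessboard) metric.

(15, 3) — d to each: V1:13, V2:3, V3:9, V4:13 → nearest is V2
(4, 6) — d to each: V1:5, V2:10, V3:2, V4:5 → nearest is V3
(4, 13) — d to each: V1:12, V2:10, V3:9, V4:2 → nearest is V4
(6, 14) — d to each: V1:13, V2:8, V3:10, V4:4 → nearest is V4
1 of the 4 points has V2 as nearest.

1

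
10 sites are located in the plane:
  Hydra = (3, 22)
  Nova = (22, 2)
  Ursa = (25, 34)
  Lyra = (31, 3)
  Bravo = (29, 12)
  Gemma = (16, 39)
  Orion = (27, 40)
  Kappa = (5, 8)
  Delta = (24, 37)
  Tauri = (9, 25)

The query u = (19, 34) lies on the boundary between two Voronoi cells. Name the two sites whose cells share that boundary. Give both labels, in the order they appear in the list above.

Gemma and Delta

Squared distances from u to each site:
d²(u, Hydra) = 256 + 144 = 400
d²(u, Nova) = 9 + 1024 = 1033
d²(u, Ursa) = 36 + 0 = 36
d²(u, Lyra) = 144 + 961 = 1105
d²(u, Bravo) = 100 + 484 = 584
d²(u, Gemma) = 9 + 25 = 34
d²(u, Orion) = 64 + 36 = 100
d²(u, Kappa) = 196 + 676 = 872
d²(u, Delta) = 25 + 9 = 34
d²(u, Tauri) = 100 + 81 = 181
u is equidistant from Gemma and Delta (both at squared distance 34), and every other site is strictly farther — so u lies on the Gemma–Delta Voronoi edge.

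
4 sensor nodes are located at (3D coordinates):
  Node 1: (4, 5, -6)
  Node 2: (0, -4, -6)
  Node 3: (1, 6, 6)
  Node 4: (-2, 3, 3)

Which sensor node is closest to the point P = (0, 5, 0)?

Node 4

Since √ is increasing, it suffices to compare squared distances:
d²(P, Node 1) = (0−4)² + (5−5)² + (0−(-6))² = 16 + 0 + 36 = 52
d²(P, Node 2) = (0−0)² + (5−(-4))² + (0−(-6))² = 0 + 81 + 36 = 117
d²(P, Node 3) = (0−1)² + (5−6)² + (0−6)² = 1 + 1 + 36 = 38
d²(P, Node 4) = (0−(-2))² + (5−3)² + (0−3)² = 4 + 4 + 9 = 17
Minimum is at Node 4.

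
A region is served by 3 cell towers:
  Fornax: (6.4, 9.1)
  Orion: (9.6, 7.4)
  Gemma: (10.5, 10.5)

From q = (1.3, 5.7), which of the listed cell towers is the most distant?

Gemma

Since √ is increasing, it suffices to compare squared distances:
d²(q, Fornax) = 26.01 + 11.56 = 37.57
d²(q, Orion) = 68.89 + 2.89 = 71.78
d²(q, Gemma) = 84.64 + 23.04 = 107.68
The largest is to Gemma.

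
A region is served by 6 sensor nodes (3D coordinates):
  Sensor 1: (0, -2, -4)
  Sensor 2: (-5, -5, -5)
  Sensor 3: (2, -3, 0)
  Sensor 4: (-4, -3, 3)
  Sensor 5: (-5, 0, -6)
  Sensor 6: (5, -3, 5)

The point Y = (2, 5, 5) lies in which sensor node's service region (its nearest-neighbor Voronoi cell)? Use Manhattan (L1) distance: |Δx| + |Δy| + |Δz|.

Sensor 6

d(Y, Sensor 1) = 2 + 7 + 9 = 18
d(Y, Sensor 2) = 7 + 10 + 10 = 27
d(Y, Sensor 3) = 0 + 8 + 5 = 13
d(Y, Sensor 4) = 6 + 8 + 2 = 16
d(Y, Sensor 5) = 7 + 5 + 11 = 23
d(Y, Sensor 6) = 3 + 8 + 0 = 11
The smallest is to Sensor 6, so Y lies in the Voronoi region of Sensor 6.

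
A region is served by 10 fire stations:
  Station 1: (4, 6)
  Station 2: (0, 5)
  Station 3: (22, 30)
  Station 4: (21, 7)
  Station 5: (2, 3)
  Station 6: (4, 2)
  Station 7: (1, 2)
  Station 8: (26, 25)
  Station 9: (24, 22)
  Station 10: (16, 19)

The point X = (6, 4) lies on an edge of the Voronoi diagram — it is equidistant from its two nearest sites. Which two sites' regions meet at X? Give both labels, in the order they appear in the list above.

Station 1 and Station 6

Squared distances from X to each site:
d²(X, Station 1) = (6−4)² + (4−6)² = 4 + 4 = 8
d²(X, Station 2) = (6−0)² + (4−5)² = 36 + 1 = 37
d²(X, Station 3) = (6−22)² + (4−30)² = 256 + 676 = 932
d²(X, Station 4) = (6−21)² + (4−7)² = 225 + 9 = 234
d²(X, Station 5) = (6−2)² + (4−3)² = 16 + 1 = 17
d²(X, Station 6) = (6−4)² + (4−2)² = 4 + 4 = 8
d²(X, Station 7) = (6−1)² + (4−2)² = 25 + 4 = 29
d²(X, Station 8) = (6−26)² + (4−25)² = 400 + 441 = 841
d²(X, Station 9) = (6−24)² + (4−22)² = 324 + 324 = 648
d²(X, Station 10) = (6−16)² + (4−19)² = 100 + 225 = 325
X is equidistant from Station 1 and Station 6 (both at squared distance 8), and every other site is strictly farther — so X lies on the Station 1–Station 6 Voronoi edge.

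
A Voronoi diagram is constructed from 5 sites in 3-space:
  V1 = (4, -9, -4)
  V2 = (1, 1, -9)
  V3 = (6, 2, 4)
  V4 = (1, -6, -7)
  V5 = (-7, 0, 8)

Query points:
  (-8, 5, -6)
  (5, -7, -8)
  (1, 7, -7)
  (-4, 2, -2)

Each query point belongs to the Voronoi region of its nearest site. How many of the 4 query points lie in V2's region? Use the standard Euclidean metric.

3

(-8, 5, -6) — d² to each: V1:344, V2:106, V3:305, V4:203, V5:222 → nearest is V2
(5, -7, -8) — d² to each: V1:21, V2:81, V3:226, V4:18, V5:449 → nearest is V4
(1, 7, -7) — d² to each: V1:274, V2:40, V3:171, V4:169, V5:338 → nearest is V2
(-4, 2, -2) — d² to each: V1:189, V2:75, V3:136, V4:114, V5:113 → nearest is V2
3 of the 4 points have V2 as nearest.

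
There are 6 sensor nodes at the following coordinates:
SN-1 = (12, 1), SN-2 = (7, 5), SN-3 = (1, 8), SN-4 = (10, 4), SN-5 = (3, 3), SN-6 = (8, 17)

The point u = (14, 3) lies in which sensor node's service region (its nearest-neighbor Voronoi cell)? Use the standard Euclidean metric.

SN-1

Compare squared distances (the ordering matches that of the actual distances):
d²(u, SN-1) = (14−12)² + (3−1)² = 4 + 4 = 8
d²(u, SN-2) = (14−7)² + (3−5)² = 49 + 4 = 53
d²(u, SN-3) = (14−1)² + (3−8)² = 169 + 25 = 194
d²(u, SN-4) = (14−10)² + (3−4)² = 16 + 1 = 17
d²(u, SN-5) = (14−3)² + (3−3)² = 121 + 0 = 121
d²(u, SN-6) = (14−8)² + (3−17)² = 36 + 196 = 232
Minimum is at SN-1.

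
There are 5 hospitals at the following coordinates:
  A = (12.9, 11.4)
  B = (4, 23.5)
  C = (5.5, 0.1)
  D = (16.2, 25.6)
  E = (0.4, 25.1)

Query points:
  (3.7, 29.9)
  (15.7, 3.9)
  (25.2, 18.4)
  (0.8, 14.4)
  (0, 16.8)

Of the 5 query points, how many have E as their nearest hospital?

1

(3.7, 29.9) — d² to each: A:426.89, B:41.05, C:891.28, D:174.74, E:33.93 → nearest is E
(15.7, 3.9) — d² to each: A:64.09, B:521.05, C:118.48, D:471.14, E:683.53 → nearest is A
(25.2, 18.4) — d² to each: A:200.29, B:475.45, C:722.98, D:132.84, E:659.93 → nearest is D
(0.8, 14.4) — d² to each: A:155.41, B:93.05, C:226.58, D:362.6, E:114.65 → nearest is B
(0, 16.8) — d² to each: A:195.57, B:60.89, C:309.14, D:339.88, E:69.05 → nearest is B
1 of the 5 points has E as nearest.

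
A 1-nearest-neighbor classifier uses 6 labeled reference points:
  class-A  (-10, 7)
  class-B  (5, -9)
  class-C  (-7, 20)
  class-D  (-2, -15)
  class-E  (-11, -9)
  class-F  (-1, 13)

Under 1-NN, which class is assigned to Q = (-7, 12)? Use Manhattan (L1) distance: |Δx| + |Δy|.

class-F

d(Q, class-A) = 3 + 5 = 8
d(Q, class-B) = 12 + 21 = 33
d(Q, class-C) = 0 + 8 = 8
d(Q, class-D) = 5 + 27 = 32
d(Q, class-E) = 4 + 21 = 25
d(Q, class-F) = 6 + 1 = 7
The smallest is to class-F, so Q lies in the Voronoi region of class-F.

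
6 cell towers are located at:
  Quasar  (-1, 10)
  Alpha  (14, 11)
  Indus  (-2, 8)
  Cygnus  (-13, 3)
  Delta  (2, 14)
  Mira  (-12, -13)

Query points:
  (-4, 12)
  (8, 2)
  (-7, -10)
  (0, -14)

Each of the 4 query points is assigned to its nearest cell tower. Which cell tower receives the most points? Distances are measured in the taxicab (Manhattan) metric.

Mira

(-4, 12) — d to each: Quasar:5, Alpha:19, Indus:6, Cygnus:18, Delta:8, Mira:33 → nearest is Quasar
(8, 2) — d to each: Quasar:17, Alpha:15, Indus:16, Cygnus:22, Delta:18, Mira:35 → nearest is Alpha
(-7, -10) — d to each: Quasar:26, Alpha:42, Indus:23, Cygnus:19, Delta:33, Mira:8 → nearest is Mira
(0, -14) — d to each: Quasar:25, Alpha:39, Indus:24, Cygnus:30, Delta:30, Mira:13 → nearest is Mira
Tally — Quasar:1, Alpha:1, Mira:2. Mira captures the most (2).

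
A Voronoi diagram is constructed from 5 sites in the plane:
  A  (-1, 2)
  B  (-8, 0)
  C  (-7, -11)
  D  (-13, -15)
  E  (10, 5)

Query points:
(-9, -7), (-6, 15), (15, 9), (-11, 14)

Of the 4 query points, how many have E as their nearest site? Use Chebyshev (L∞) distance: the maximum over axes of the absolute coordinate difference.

(-9, -7) — d to each: A:9, B:7, C:4, D:8, E:19 → nearest is C
(-6, 15) — d to each: A:13, B:15, C:26, D:30, E:16 → nearest is A
(15, 9) — d to each: A:16, B:23, C:22, D:28, E:5 → nearest is E
(-11, 14) — d to each: A:12, B:14, C:25, D:29, E:21 → nearest is A
1 of the 4 points has E as nearest.

1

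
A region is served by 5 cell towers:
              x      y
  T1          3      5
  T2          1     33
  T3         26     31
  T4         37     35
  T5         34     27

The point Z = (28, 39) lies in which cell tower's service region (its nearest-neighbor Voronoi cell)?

T3

Since √ is increasing, it suffices to compare squared distances:
|ZT1|² = (28−3)² + (39−5)² = 625 + 1156 = 1781
|ZT2|² = (28−1)² + (39−33)² = 729 + 36 = 765
|ZT3|² = (28−26)² + (39−31)² = 4 + 64 = 68
|ZT4|² = (28−37)² + (39−35)² = 81 + 16 = 97
|ZT5|² = (28−34)² + (39−27)² = 36 + 144 = 180
Minimum is at T3.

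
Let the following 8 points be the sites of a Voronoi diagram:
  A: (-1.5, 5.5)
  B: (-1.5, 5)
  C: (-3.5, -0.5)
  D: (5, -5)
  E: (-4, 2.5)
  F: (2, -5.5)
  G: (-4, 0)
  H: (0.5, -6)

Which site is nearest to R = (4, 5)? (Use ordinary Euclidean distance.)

Compare squared distances (the ordering matches that of the actual distances):
|RA|² = (4−(-1.5))² + (5−5.5)² = 30.25 + 0.25 = 30.5
|RB|² = (4−(-1.5))² + (5−5)² = 30.25 + 0 = 30.25
|RC|² = (4−(-3.5))² + (5−(-0.5))² = 56.25 + 30.25 = 86.5
|RD|² = (4−5)² + (5−(-5))² = 1 + 100 = 101
|RE|² = (4−(-4))² + (5−2.5)² = 64 + 6.25 = 70.25
|RF|² = (4−2)² + (5−(-5.5))² = 4 + 110.25 = 114.25
|RG|² = (4−(-4))² + (5−0)² = 64 + 25 = 89
|RH|² = (4−0.5)² + (5−(-6))² = 12.25 + 121 = 133.25
The smallest is to B, so R lies in the Voronoi region of B.

B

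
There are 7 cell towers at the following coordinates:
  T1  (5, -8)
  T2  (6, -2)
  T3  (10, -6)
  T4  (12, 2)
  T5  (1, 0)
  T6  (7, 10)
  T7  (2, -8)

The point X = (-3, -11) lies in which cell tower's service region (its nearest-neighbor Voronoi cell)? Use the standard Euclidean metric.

Since √ is increasing, it suffices to compare squared distances:
|XT1|² = (-3−5)² + (-11−(-8))² = 64 + 9 = 73
|XT2|² = (-3−6)² + (-11−(-2))² = 81 + 81 = 162
|XT3|² = (-3−10)² + (-11−(-6))² = 169 + 25 = 194
|XT4|² = (-3−12)² + (-11−2)² = 225 + 169 = 394
|XT5|² = (-3−1)² + (-11−0)² = 16 + 121 = 137
|XT6|² = (-3−7)² + (-11−10)² = 100 + 441 = 541
|XT7|² = (-3−2)² + (-11−(-8))² = 25 + 9 = 34
The smallest is to T7, so X lies in the Voronoi region of T7.

T7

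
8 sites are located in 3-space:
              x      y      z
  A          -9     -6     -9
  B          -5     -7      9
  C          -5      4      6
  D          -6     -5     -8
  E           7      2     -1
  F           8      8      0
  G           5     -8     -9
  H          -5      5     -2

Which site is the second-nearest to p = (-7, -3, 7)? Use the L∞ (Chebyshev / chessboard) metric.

d(p,A) = max(2, 3, 16) = 16
d(p,B) = max(2, 4, 2) = 4
d(p,C) = max(2, 7, 1) = 7
d(p,D) = max(1, 2, 15) = 15
d(p,E) = max(14, 5, 8) = 14
d(p,F) = max(15, 11, 7) = 15
d(p,G) = max(12, 5, 16) = 16
d(p,H) = max(2, 8, 9) = 9
Sorted ascending: B, C, H, … — the second-nearest is C.

C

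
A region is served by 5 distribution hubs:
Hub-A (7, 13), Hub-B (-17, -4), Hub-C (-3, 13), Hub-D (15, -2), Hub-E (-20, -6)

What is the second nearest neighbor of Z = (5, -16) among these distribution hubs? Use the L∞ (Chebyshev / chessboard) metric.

d(Z, Hub-A) = max(2, 29) = 29
d(Z, Hub-B) = max(22, 12) = 22
d(Z, Hub-C) = max(8, 29) = 29
d(Z, Hub-D) = max(10, 14) = 14
d(Z, Hub-E) = max(25, 10) = 25
Sorted ascending: Hub-D, Hub-B, Hub-E, … — the second-nearest is Hub-B.

Hub-B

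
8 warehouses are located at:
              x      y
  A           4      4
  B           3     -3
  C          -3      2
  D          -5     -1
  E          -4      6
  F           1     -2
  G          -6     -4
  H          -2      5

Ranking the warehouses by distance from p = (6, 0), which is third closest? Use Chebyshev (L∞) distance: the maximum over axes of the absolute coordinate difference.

d(p,A) = max(2, 4) = 4
d(p,B) = max(3, 3) = 3
d(p,C) = max(9, 2) = 9
d(p,D) = max(11, 1) = 11
d(p,E) = max(10, 6) = 10
d(p,F) = max(5, 2) = 5
d(p,G) = max(12, 4) = 12
d(p,H) = max(8, 5) = 8
Sorted ascending: B, A, F, H, … — the third-nearest is F.

F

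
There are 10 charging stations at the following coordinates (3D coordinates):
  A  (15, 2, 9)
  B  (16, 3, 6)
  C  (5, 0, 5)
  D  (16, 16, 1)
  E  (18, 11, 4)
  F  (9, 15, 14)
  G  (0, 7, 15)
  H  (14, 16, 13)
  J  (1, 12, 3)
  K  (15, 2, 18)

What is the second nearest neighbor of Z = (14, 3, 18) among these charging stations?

Compare squared distances (the ordering matches that of the actual distances):
|ZA|² = (14−15)² + (3−2)² + (18−9)² = 1 + 1 + 81 = 83
|ZB|² = (14−16)² + (3−3)² + (18−6)² = 4 + 0 + 144 = 148
|ZC|² = (14−5)² + (3−0)² + (18−5)² = 81 + 9 + 169 = 259
|ZD|² = (14−16)² + (3−16)² + (18−1)² = 4 + 169 + 289 = 462
|ZE|² = (14−18)² + (3−11)² + (18−4)² = 16 + 64 + 196 = 276
|ZF|² = (14−9)² + (3−15)² + (18−14)² = 25 + 144 + 16 = 185
|ZG|² = (14−0)² + (3−7)² + (18−15)² = 196 + 16 + 9 = 221
|ZH|² = (14−14)² + (3−16)² + (18−13)² = 0 + 169 + 25 = 194
|ZJ|² = (14−1)² + (3−12)² + (18−3)² = 169 + 81 + 225 = 475
|ZK|² = (14−15)² + (3−2)² + (18−18)² = 1 + 1 + 0 = 2
Sorted ascending: K, A, B, … — the second-nearest is A.

A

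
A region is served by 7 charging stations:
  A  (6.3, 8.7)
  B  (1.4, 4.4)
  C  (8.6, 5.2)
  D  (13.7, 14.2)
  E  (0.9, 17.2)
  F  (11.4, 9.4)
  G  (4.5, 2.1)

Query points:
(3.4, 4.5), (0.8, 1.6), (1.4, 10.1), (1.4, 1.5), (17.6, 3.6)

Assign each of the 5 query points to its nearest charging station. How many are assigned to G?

0

(3.4, 4.5) — d² to each: A:26.05, B:4.01, C:27.53, D:200.18, E:167.54, F:88.01, G:6.97 → nearest is B
(0.8, 1.6) — d² to each: A:80.66, B:8.2, C:73.8, D:325.17, E:243.37, F:173.2, G:13.94 → nearest is B
(1.4, 10.1) — d² to each: A:25.97, B:32.49, C:75.85, D:168.1, E:50.66, F:100.49, G:73.61 → nearest is A
(1.4, 1.5) — d² to each: A:75.85, B:8.41, C:65.53, D:312.58, E:246.74, F:162.41, G:9.97 → nearest is B
(17.6, 3.6) — d² to each: A:153.7, B:263.08, C:83.56, D:127.57, E:463.85, F:72.08, G:173.86 → nearest is F
0 of the 5 points have G as nearest.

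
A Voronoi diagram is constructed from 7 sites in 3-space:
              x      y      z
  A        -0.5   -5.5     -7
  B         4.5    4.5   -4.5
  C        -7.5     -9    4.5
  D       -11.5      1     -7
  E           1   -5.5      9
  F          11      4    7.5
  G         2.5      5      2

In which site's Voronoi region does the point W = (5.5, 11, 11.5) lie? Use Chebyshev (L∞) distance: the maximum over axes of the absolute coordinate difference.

d(W,A) = max(6, 16.5, 18.5) = 18.5
d(W,B) = max(1, 6.5, 16) = 16
d(W,C) = max(13, 20, 7) = 20
d(W,D) = max(17, 10, 18.5) = 18.5
d(W,E) = max(4.5, 16.5, 2.5) = 16.5
d(W,F) = max(5.5, 7, 4) = 7
d(W,G) = max(3, 6, 9.5) = 9.5
Minimum is at F.

F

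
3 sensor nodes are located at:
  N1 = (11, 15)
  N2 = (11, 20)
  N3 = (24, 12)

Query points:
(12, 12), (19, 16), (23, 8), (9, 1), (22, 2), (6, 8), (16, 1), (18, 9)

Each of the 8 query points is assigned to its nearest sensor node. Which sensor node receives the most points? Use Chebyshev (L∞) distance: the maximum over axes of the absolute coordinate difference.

N3

(12, 12) — d to each: N1:3, N2:8, N3:12 → nearest is N1
(19, 16) — d to each: N1:8, N2:8, N3:5 → nearest is N3
(23, 8) — d to each: N1:12, N2:12, N3:4 → nearest is N3
(9, 1) — d to each: N1:14, N2:19, N3:15 → nearest is N1
(22, 2) — d to each: N1:13, N2:18, N3:10 → nearest is N3
(6, 8) — d to each: N1:7, N2:12, N3:18 → nearest is N1
(16, 1) — d to each: N1:14, N2:19, N3:11 → nearest is N3
(18, 9) — d to each: N1:7, N2:11, N3:6 → nearest is N3
Tally — N1:3, N3:5. N3 captures the most (5).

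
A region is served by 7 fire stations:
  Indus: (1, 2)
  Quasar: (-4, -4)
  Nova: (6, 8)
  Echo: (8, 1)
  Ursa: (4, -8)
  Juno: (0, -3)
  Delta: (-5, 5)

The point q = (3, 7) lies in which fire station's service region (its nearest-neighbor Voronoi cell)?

Squared Euclidean distances:
d²(q, Indus) = 4 + 25 = 29
d²(q, Quasar) = 49 + 121 = 170
d²(q, Nova) = 9 + 1 = 10
d²(q, Echo) = 25 + 36 = 61
d²(q, Ursa) = 1 + 225 = 226
d²(q, Juno) = 9 + 100 = 109
d²(q, Delta) = 64 + 4 = 68
Minimum is at Nova.

Nova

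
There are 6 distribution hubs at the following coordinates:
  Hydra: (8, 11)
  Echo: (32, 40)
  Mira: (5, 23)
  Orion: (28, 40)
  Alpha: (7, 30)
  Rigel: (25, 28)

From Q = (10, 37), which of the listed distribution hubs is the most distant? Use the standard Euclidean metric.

Compare squared distances (the ordering matches that of the actual distances):
d²(Q, Hydra) = (10−8)² + (37−11)² = 4 + 676 = 680
d²(Q, Echo) = (10−32)² + (37−40)² = 484 + 9 = 493
d²(Q, Mira) = (10−5)² + (37−23)² = 25 + 196 = 221
d²(Q, Orion) = (10−28)² + (37−40)² = 324 + 9 = 333
d²(Q, Alpha) = (10−7)² + (37−30)² = 9 + 49 = 58
d²(Q, Rigel) = (10−25)² + (37−28)² = 225 + 81 = 306
The largest is to Hydra.

Hydra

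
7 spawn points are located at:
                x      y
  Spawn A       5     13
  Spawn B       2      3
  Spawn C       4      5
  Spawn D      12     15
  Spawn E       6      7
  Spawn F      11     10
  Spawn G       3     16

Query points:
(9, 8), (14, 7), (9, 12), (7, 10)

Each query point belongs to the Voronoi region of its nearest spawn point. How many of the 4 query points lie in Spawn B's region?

(9, 8) — d² to each: Spawn A:41, Spawn B:74, Spawn C:34, Spawn D:58, Spawn E:10, Spawn F:8, Spawn G:100 → nearest is Spawn F
(14, 7) — d² to each: Spawn A:117, Spawn B:160, Spawn C:104, Spawn D:68, Spawn E:64, Spawn F:18, Spawn G:202 → nearest is Spawn F
(9, 12) — d² to each: Spawn A:17, Spawn B:130, Spawn C:74, Spawn D:18, Spawn E:34, Spawn F:8, Spawn G:52 → nearest is Spawn F
(7, 10) — d² to each: Spawn A:13, Spawn B:74, Spawn C:34, Spawn D:50, Spawn E:10, Spawn F:16, Spawn G:52 → nearest is Spawn E
0 of the 4 points have Spawn B as nearest.

0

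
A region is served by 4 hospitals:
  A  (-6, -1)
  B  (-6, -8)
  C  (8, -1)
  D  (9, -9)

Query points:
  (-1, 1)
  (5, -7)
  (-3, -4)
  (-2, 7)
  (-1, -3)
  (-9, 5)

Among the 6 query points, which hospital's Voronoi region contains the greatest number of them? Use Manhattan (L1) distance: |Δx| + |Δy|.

(-1, 1) — d to each: A:7, B:14, C:11, D:20 → nearest is A
(5, -7) — d to each: A:17, B:12, C:9, D:6 → nearest is D
(-3, -4) — d to each: A:6, B:7, C:14, D:17 → nearest is A
(-2, 7) — d to each: A:12, B:19, C:18, D:27 → nearest is A
(-1, -3) — d to each: A:7, B:10, C:11, D:16 → nearest is A
(-9, 5) — d to each: A:9, B:16, C:23, D:32 → nearest is A
Tally — A:5, D:1. A captures the most (5).

A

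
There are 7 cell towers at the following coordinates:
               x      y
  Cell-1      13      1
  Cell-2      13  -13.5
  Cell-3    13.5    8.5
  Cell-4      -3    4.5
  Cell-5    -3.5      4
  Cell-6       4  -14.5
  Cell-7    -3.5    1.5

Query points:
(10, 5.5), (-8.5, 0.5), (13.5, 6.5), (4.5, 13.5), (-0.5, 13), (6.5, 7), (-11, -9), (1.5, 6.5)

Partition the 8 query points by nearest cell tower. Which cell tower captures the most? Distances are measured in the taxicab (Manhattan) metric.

Cell-3

(10, 5.5) — d to each: Cell-1:7.5, Cell-2:22, Cell-3:6.5, Cell-4:14, Cell-5:15, Cell-6:26, Cell-7:17.5 → nearest is Cell-3
(-8.5, 0.5) — d to each: Cell-1:22, Cell-2:35.5, Cell-3:30, Cell-4:9.5, Cell-5:8.5, Cell-6:27.5, Cell-7:6 → nearest is Cell-7
(13.5, 6.5) — d to each: Cell-1:6, Cell-2:20.5, Cell-3:2, Cell-4:18.5, Cell-5:19.5, Cell-6:30.5, Cell-7:22 → nearest is Cell-3
(4.5, 13.5) — d to each: Cell-1:21, Cell-2:35.5, Cell-3:14, Cell-4:16.5, Cell-5:17.5, Cell-6:28.5, Cell-7:20 → nearest is Cell-3
(-0.5, 13) — d to each: Cell-1:25.5, Cell-2:40, Cell-3:18.5, Cell-4:11, Cell-5:12, Cell-6:32, Cell-7:14.5 → nearest is Cell-4
(6.5, 7) — d to each: Cell-1:12.5, Cell-2:27, Cell-3:8.5, Cell-4:12, Cell-5:13, Cell-6:24, Cell-7:15.5 → nearest is Cell-3
(-11, -9) — d to each: Cell-1:34, Cell-2:28.5, Cell-3:42, Cell-4:21.5, Cell-5:20.5, Cell-6:20.5, Cell-7:18 → nearest is Cell-7
(1.5, 6.5) — d to each: Cell-1:17, Cell-2:31.5, Cell-3:14, Cell-4:6.5, Cell-5:7.5, Cell-6:23.5, Cell-7:10 → nearest is Cell-4
Tally — Cell-3:4, Cell-4:2, Cell-7:2. Cell-3 captures the most (4).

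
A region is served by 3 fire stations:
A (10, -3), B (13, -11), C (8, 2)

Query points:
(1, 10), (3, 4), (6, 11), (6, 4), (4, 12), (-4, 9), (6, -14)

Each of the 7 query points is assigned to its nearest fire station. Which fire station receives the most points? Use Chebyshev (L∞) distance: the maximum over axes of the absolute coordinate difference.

(1, 10) — d to each: A:13, B:21, C:8 → nearest is C
(3, 4) — d to each: A:7, B:15, C:5 → nearest is C
(6, 11) — d to each: A:14, B:22, C:9 → nearest is C
(6, 4) — d to each: A:7, B:15, C:2 → nearest is C
(4, 12) — d to each: A:15, B:23, C:10 → nearest is C
(-4, 9) — d to each: A:14, B:20, C:12 → nearest is C
(6, -14) — d to each: A:11, B:7, C:16 → nearest is B
Tally — B:1, C:6. C captures the most (6).

C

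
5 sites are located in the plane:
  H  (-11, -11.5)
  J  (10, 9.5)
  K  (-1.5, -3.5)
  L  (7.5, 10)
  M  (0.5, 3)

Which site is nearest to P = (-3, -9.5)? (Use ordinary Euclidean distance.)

K

Compare squared distances (the ordering matches that of the actual distances):
|PH|² = (-3−(-11))² + (-9.5−(-11.5))² = 64 + 4 = 68
|PJ|² = (-3−10)² + (-9.5−9.5)² = 169 + 361 = 530
|PK|² = (-3−(-1.5))² + (-9.5−(-3.5))² = 2.25 + 36 = 38.25
|PL|² = (-3−7.5)² + (-9.5−10)² = 110.25 + 380.25 = 490.5
|PM|² = (-3−0.5)² + (-9.5−3)² = 12.25 + 156.25 = 168.5
Minimum is at K.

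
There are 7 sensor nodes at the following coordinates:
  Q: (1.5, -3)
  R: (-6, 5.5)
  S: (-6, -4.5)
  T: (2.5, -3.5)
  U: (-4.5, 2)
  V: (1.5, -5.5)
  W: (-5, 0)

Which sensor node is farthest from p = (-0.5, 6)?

Compare squared distances (the ordering matches that of the actual distances):
|pQ|² = 4 + 81 = 85
|pR|² = 30.25 + 0.25 = 30.5
|pS|² = 30.25 + 110.25 = 140.5
|pT|² = 9 + 90.25 = 99.25
|pU|² = 16 + 16 = 32
|pV|² = 4 + 132.25 = 136.25
|pW|² = 20.25 + 36 = 56.25
The largest is to S.

S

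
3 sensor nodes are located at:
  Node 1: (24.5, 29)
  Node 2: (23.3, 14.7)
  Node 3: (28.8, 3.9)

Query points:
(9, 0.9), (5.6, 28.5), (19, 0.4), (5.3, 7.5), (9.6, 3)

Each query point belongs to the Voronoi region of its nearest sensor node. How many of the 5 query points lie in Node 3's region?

1

(9, 0.9) — d² to each: Node 1:1029.86, Node 2:394.93, Node 3:401.04 → nearest is Node 2
(5.6, 28.5) — d² to each: Node 1:357.46, Node 2:503.73, Node 3:1143.4 → nearest is Node 1
(19, 0.4) — d² to each: Node 1:848.21, Node 2:222.98, Node 3:108.29 → nearest is Node 3
(5.3, 7.5) — d² to each: Node 1:830.89, Node 2:375.84, Node 3:565.21 → nearest is Node 2
(9.6, 3) — d² to each: Node 1:898.01, Node 2:324.58, Node 3:369.45 → nearest is Node 2
1 of the 5 points has Node 3 as nearest.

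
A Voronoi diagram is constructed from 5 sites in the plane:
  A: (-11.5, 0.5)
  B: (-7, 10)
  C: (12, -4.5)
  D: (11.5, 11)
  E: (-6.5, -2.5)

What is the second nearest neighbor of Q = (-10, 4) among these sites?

Since √ is increasing, it suffices to compare squared distances:
|QA|² = (-10−(-11.5))² + (4−0.5)² = 2.25 + 12.25 = 14.5
|QB|² = (-10−(-7))² + (4−10)² = 9 + 36 = 45
|QC|² = (-10−12)² + (4−(-4.5))² = 484 + 72.25 = 556.25
|QD|² = (-10−11.5)² + (4−11)² = 462.25 + 49 = 511.25
|QE|² = (-10−(-6.5))² + (4−(-2.5))² = 12.25 + 42.25 = 54.5
Sorted ascending: A, B, E, … — the second-nearest is B.

B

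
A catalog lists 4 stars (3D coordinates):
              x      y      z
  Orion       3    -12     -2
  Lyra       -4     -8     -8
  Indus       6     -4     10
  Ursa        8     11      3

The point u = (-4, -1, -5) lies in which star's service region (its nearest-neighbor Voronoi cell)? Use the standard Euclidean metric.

Since √ is increasing, it suffices to compare squared distances:
d²(u, Orion) = 49 + 121 + 9 = 179
d²(u, Lyra) = 0 + 49 + 9 = 58
d²(u, Indus) = 100 + 9 + 225 = 334
d²(u, Ursa) = 144 + 144 + 64 = 352
Lyra is nearest.

Lyra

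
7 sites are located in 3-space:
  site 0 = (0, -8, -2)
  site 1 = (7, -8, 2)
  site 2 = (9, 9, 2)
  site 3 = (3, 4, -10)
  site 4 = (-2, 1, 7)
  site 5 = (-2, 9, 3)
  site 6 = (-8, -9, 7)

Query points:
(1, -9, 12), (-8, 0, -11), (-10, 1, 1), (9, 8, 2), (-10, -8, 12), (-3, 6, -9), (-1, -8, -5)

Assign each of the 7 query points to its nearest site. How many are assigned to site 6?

2

(1, -9, 12) — d² to each: site 0:198, site 1:137, site 2:488, site 3:657, site 4:134, site 5:414, site 6:106 → nearest is site 6
(-8, 0, -11) — d² to each: site 0:209, site 1:458, site 2:539, site 3:138, site 4:361, site 5:313, site 6:405 → nearest is site 3
(-10, 1, 1) — d² to each: site 0:190, site 1:371, site 2:426, site 3:299, site 4:100, site 5:132, site 6:140 → nearest is site 4
(9, 8, 2) — d² to each: site 0:353, site 1:260, site 2:1, site 3:196, site 4:195, site 5:123, site 6:603 → nearest is site 2
(-10, -8, 12) — d² to each: site 0:296, site 1:389, site 2:750, site 3:797, site 4:170, site 5:434, site 6:30 → nearest is site 6
(-3, 6, -9) — d² to each: site 0:254, site 1:417, site 2:274, site 3:41, site 4:282, site 5:154, site 6:506 → nearest is site 3
(-1, -8, -5) — d² to each: site 0:10, site 1:113, site 2:438, site 3:185, site 4:226, site 5:354, site 6:194 → nearest is site 0
2 of the 7 points have site 6 as nearest.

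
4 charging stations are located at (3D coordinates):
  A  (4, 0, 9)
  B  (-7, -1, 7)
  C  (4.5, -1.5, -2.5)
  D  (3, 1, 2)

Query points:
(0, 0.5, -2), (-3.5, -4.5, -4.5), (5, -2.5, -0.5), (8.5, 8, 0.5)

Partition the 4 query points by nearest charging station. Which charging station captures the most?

(0, 0.5, -2) — d² to each: A:137.25, B:132.25, C:24.5, D:25.25 → nearest is C
(-3.5, -4.5, -4.5) — d² to each: A:258.75, B:156.75, C:77, D:114.75 → nearest is C
(5, -2.5, -0.5) — d² to each: A:97.5, B:202.5, C:5.25, D:22.5 → nearest is C
(8.5, 8, 0.5) — d² to each: A:156.5, B:363.5, C:115.25, D:81.5 → nearest is D
Tally — C:3, D:1. C captures the most (3).

C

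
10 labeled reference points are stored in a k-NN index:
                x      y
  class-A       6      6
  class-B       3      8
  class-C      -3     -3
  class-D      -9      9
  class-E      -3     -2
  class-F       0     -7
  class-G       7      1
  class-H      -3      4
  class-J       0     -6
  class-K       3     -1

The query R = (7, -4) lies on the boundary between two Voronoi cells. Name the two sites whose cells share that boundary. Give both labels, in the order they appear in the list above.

class-G and class-K

Squared distances from R to each site:
d²(R, class-A) = 1 + 100 = 101
d²(R, class-B) = 16 + 144 = 160
d²(R, class-C) = 100 + 1 = 101
d²(R, class-D) = 256 + 169 = 425
d²(R, class-E) = 100 + 4 = 104
d²(R, class-F) = 49 + 9 = 58
d²(R, class-G) = 0 + 25 = 25
d²(R, class-H) = 100 + 64 = 164
d²(R, class-J) = 49 + 4 = 53
d²(R, class-K) = 16 + 9 = 25
R is equidistant from class-G and class-K (both at squared distance 25), and every other site is strictly farther — so R lies on the class-G–class-K Voronoi edge.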